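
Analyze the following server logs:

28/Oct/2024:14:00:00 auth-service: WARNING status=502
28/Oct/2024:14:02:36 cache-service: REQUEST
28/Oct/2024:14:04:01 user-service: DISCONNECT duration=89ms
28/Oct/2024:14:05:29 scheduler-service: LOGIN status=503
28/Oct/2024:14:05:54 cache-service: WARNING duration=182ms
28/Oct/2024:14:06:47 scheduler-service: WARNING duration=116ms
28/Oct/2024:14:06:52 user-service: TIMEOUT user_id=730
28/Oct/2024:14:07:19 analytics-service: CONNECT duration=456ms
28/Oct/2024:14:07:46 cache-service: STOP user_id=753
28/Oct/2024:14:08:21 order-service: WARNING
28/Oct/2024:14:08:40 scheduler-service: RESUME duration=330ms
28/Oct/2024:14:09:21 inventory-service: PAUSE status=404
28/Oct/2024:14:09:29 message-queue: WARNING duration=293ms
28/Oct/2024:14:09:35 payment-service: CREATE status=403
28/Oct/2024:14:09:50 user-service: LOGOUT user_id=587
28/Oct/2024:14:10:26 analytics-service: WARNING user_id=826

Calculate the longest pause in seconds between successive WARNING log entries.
354

To find the longest gap:

1. Extract all WARNING events in chronological order
2. Calculate time differences between consecutive events
3. Find the maximum difference
4. Longest gap: 354 seconds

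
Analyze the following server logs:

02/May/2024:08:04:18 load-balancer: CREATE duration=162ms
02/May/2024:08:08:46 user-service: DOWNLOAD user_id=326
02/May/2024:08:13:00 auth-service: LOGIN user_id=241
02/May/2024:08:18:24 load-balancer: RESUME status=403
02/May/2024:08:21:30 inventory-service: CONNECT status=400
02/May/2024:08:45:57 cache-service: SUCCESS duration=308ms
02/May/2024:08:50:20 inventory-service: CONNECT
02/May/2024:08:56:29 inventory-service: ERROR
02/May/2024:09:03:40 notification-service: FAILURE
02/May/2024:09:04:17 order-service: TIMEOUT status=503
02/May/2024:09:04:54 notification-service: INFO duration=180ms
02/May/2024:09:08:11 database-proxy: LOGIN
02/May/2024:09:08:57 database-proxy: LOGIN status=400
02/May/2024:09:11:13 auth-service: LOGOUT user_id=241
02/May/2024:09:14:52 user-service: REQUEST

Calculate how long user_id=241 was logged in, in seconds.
3493

To calculate session duration:

1. Find LOGIN event for user_id=241: 02/May/2024:08:13:00
2. Find LOGOUT event for user_id=241: 02/May/2024:09:11:13
3. Session duration: 02/May/2024:09:11:13 - 02/May/2024:08:13:00 = 3493 seconds (58 minutes)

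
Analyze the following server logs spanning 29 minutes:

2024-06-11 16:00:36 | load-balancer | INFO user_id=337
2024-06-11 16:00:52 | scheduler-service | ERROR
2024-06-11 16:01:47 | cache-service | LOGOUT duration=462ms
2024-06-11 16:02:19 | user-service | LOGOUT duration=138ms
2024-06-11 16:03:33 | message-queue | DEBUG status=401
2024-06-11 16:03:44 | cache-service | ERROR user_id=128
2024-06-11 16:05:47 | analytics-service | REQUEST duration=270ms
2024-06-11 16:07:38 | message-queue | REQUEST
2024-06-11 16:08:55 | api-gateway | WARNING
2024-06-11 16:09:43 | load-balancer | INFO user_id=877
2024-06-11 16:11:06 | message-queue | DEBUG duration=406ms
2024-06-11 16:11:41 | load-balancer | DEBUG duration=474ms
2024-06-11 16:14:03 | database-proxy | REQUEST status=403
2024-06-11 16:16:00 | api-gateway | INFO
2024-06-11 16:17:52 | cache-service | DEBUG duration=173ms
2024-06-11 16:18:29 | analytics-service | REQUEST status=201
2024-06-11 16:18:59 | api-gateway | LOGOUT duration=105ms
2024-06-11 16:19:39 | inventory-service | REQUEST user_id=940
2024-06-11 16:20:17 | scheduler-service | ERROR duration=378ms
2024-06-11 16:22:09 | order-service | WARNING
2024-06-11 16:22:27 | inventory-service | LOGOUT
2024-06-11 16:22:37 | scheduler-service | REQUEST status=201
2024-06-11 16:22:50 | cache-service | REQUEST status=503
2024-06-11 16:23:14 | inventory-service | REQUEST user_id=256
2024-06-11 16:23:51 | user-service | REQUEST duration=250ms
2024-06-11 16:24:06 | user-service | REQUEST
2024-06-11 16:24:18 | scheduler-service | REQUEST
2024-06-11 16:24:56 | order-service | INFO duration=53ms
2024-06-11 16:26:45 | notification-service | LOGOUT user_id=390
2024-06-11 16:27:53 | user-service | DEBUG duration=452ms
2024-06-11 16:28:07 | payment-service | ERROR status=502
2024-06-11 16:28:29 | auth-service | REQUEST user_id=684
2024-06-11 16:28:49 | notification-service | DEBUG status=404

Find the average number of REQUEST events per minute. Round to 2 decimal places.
0.41

To calculate the rate:

1. Count total REQUEST events: 12
2. Total time period: 29 minutes
3. Rate = 12 / 29 = 0.41 events per minute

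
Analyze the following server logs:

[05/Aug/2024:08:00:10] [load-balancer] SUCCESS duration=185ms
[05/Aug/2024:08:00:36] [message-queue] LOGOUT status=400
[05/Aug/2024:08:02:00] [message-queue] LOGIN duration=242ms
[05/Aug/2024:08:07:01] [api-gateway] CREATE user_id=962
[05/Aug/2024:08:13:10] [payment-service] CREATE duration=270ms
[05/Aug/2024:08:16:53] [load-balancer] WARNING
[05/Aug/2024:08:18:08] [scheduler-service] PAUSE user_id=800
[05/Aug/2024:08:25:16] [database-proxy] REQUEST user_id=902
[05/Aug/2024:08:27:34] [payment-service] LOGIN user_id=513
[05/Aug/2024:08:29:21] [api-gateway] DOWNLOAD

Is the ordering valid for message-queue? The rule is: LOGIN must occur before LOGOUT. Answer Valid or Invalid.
Invalid

To validate ordering:

1. Required order: LOGIN → LOGOUT
2. Rule: LOGIN must occur before LOGOUT
3. Check actual order of events for message-queue
4. Result: Invalid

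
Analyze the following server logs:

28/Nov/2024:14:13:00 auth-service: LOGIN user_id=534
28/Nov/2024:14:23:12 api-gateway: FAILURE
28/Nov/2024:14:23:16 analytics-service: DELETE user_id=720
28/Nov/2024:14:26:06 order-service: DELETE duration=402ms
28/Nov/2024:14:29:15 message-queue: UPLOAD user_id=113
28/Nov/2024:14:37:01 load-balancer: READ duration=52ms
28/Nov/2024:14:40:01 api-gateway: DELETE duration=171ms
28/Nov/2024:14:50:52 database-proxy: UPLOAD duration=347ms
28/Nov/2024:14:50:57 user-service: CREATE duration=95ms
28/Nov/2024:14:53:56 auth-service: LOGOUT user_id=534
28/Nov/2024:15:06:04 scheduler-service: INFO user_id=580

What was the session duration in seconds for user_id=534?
2456

To calculate session duration:

1. Find LOGIN event for user_id=534: 28/Nov/2024:14:13:00
2. Find LOGOUT event for user_id=534: 28/Nov/2024:14:53:56
3. Session duration: 28/Nov/2024:14:53:56 - 28/Nov/2024:14:13:00 = 2456 seconds (40 minutes)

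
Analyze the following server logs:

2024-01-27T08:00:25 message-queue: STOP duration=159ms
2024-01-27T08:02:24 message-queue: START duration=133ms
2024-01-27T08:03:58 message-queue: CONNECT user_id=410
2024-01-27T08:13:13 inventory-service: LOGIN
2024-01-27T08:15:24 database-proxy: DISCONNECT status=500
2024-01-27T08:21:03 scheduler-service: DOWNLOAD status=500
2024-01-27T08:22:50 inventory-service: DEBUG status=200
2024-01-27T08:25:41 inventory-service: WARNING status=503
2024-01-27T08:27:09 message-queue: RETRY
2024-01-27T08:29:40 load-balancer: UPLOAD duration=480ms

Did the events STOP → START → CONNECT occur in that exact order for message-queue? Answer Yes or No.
Yes

To verify sequence order:

1. Find all events in sequence STOP → START → CONNECT for message-queue
2. Extract their timestamps
3. Check if timestamps are in ascending order
4. Result: Yes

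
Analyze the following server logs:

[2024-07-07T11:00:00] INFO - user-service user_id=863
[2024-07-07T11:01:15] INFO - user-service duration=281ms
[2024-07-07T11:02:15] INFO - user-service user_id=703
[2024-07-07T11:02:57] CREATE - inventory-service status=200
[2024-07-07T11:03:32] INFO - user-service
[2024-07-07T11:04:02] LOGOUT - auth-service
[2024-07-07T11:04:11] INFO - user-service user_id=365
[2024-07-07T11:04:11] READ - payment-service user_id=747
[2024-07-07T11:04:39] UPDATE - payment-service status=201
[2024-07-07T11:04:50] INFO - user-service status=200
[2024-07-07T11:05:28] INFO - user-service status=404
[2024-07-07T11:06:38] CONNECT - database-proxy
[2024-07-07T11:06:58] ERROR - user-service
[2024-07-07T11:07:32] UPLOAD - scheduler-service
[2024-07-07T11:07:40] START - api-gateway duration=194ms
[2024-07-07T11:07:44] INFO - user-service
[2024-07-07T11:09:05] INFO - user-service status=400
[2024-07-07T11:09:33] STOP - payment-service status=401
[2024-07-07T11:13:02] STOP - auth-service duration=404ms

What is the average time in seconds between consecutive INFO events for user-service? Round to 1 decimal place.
68.1

To calculate average interval:

1. Find all INFO events for user-service in order
2. Calculate time gaps between consecutive events
3. Compute mean of gaps: 545 / 8 = 68.1 seconds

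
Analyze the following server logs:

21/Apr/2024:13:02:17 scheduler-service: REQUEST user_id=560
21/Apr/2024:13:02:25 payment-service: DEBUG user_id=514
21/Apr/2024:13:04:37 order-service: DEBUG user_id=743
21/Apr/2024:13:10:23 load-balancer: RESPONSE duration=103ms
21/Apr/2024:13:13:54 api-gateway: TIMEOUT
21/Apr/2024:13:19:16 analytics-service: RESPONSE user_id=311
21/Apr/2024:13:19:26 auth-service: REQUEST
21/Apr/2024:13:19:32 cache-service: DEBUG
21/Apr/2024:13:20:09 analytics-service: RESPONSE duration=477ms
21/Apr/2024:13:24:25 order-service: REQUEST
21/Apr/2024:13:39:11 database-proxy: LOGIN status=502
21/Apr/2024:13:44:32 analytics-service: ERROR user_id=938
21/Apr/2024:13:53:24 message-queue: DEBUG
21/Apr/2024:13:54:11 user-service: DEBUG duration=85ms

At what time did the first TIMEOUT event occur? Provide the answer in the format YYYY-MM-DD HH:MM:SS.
2024-04-21 13:13:54

To find the first event:

1. Filter for all TIMEOUT events
2. Sort by timestamp
3. Select the first one
4. Timestamp: 2024-04-21 13:13:54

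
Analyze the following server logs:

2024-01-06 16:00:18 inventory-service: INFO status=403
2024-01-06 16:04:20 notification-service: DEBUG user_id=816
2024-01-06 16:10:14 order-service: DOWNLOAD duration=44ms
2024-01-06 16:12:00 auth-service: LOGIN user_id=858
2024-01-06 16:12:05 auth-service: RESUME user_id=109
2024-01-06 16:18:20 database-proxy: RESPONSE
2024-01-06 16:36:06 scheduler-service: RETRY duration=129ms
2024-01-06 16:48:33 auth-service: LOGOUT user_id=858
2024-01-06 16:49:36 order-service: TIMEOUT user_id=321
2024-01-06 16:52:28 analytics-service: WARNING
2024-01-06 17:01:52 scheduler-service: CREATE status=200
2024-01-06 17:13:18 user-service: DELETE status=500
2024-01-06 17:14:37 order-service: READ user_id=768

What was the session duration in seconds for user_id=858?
2193

To calculate session duration:

1. Find LOGIN event for user_id=858: 2024-01-06 16:12:00
2. Find LOGOUT event for user_id=858: 2024-01-06 16:48:33
3. Session duration: 2024-01-06 16:48:33 - 2024-01-06 16:12:00 = 2193 seconds (36 minutes)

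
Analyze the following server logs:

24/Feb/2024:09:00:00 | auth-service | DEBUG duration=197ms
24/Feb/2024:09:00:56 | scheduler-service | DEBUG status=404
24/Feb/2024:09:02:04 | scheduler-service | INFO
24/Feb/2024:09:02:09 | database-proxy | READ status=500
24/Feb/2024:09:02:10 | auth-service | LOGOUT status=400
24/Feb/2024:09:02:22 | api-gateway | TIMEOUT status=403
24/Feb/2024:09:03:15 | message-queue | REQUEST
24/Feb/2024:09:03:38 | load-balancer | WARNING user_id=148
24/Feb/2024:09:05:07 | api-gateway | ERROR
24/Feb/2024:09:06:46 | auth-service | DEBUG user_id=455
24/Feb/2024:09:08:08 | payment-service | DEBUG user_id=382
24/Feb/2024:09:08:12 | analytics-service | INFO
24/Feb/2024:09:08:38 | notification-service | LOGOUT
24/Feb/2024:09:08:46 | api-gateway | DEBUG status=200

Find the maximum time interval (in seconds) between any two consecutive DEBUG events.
350

To find the longest gap:

1. Extract all DEBUG events in chronological order
2. Calculate time differences between consecutive events
3. Find the maximum difference
4. Longest gap: 350 seconds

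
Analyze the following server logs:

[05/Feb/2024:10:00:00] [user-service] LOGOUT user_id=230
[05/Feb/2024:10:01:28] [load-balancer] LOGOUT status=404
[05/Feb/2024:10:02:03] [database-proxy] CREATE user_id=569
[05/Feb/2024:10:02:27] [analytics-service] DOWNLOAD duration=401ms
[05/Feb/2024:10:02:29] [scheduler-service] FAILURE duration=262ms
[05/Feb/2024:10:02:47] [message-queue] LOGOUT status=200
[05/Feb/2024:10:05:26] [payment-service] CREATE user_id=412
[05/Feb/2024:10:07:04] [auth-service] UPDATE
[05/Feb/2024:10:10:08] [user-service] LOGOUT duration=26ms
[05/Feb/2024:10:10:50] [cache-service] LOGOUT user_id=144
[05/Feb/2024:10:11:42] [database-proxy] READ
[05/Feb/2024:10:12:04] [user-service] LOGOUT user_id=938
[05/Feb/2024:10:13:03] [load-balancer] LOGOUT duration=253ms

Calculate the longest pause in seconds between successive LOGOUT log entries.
441

To find the longest gap:

1. Extract all LOGOUT events in chronological order
2. Calculate time differences between consecutive events
3. Find the maximum difference
4. Longest gap: 441 seconds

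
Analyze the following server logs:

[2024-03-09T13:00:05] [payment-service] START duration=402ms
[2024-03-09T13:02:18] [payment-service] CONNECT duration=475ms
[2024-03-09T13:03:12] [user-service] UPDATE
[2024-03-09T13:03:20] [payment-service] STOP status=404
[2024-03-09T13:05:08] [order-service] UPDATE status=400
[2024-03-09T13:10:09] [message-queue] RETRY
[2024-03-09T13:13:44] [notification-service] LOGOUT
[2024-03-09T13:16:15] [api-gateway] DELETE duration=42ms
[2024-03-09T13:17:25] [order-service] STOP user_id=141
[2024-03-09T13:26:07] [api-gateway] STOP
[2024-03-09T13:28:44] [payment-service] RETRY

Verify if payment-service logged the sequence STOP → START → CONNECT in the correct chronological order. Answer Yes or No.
No

To verify sequence order:

1. Find all events in sequence STOP → START → CONNECT for payment-service
2. Extract their timestamps
3. Check if timestamps are in ascending order
4. Result: No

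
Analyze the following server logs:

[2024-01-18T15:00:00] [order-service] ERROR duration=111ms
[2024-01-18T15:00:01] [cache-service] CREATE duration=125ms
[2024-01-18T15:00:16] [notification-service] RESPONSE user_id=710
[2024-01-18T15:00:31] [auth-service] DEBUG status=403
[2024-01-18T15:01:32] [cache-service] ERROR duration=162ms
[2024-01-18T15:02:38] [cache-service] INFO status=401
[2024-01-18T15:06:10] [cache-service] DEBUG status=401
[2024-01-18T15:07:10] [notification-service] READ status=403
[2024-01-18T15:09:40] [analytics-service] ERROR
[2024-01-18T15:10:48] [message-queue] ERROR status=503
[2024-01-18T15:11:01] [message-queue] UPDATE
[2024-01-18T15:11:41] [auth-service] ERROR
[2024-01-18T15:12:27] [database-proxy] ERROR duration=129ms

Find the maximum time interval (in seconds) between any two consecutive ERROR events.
488

To find the longest gap:

1. Extract all ERROR events in chronological order
2. Calculate time differences between consecutive events
3. Find the maximum difference
4. Longest gap: 488 seconds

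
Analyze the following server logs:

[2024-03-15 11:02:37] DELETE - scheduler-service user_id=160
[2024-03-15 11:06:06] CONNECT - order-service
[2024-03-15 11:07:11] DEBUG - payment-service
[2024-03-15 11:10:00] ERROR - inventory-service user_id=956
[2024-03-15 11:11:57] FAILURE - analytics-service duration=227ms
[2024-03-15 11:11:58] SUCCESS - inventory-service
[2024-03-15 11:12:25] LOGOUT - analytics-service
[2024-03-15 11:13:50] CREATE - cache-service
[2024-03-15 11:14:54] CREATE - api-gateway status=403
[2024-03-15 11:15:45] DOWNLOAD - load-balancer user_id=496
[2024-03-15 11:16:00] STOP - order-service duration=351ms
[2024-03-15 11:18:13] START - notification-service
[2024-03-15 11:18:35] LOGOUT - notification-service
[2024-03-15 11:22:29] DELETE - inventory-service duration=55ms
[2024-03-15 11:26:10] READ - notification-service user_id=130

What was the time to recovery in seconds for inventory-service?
118

To calculate recovery time:

1. Find ERROR event for inventory-service: 2024-03-15 11:10:00
2. Find next SUCCESS event for inventory-service: 2024-03-15 11:11:58
3. Recovery time: 2024-03-15 11:11:58 - 2024-03-15 11:10:00 = 118 seconds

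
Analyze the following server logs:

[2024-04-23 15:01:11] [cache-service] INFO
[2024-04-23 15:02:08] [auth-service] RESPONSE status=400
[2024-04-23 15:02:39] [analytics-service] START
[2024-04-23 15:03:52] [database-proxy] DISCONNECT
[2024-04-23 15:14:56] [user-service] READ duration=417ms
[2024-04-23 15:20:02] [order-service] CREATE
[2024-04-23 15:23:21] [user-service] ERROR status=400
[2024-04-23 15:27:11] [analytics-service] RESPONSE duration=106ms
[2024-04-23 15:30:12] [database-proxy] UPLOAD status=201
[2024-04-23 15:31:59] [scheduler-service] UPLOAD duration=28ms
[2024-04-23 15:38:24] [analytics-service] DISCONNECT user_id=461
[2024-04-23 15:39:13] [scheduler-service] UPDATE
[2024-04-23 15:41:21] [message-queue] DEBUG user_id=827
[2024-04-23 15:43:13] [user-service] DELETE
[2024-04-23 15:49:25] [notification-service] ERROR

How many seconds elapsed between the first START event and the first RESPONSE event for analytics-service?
1472

To find the time between events:

1. Locate the first START event for analytics-service: 2024-04-23 15:02:39
2. Locate the first RESPONSE event for analytics-service: 2024-04-23 15:27:11
3. Calculate the difference: 2024-04-23 15:27:11 - 2024-04-23 15:02:39 = 1472 seconds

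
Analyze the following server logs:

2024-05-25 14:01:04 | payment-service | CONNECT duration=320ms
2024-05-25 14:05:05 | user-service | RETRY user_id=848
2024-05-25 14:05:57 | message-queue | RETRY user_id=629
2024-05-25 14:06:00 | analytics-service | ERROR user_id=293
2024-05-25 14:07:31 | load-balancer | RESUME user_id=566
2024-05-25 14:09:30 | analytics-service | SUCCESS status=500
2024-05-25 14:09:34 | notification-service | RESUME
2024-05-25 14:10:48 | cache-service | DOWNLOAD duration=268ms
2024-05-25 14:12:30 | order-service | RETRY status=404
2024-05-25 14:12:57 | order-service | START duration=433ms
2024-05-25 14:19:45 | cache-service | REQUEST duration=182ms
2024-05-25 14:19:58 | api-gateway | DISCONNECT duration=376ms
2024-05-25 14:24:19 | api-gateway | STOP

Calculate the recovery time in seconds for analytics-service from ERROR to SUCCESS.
210

To calculate recovery time:

1. Find ERROR event for analytics-service: 2024-05-25 14:06:00
2. Find next SUCCESS event for analytics-service: 2024-05-25 14:09:30
3. Recovery time: 2024-05-25 14:09:30 - 2024-05-25 14:06:00 = 210 seconds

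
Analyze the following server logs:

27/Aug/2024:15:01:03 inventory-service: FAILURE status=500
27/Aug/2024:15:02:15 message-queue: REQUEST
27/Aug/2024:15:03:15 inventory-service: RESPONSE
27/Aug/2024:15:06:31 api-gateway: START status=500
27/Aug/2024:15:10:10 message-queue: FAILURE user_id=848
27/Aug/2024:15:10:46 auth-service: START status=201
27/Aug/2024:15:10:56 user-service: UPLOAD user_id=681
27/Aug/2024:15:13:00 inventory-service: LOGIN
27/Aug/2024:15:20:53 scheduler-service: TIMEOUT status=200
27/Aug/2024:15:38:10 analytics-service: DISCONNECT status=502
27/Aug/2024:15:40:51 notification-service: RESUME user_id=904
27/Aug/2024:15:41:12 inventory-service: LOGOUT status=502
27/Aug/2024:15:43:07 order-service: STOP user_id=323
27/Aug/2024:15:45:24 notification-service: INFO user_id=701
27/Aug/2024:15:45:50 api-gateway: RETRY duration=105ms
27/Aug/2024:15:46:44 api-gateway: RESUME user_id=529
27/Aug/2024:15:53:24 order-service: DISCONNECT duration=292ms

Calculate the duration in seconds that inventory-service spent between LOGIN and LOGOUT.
1692

To calculate state duration:

1. Find LOGIN event for inventory-service: 27/Aug/2024:15:13:00
2. Find LOGOUT event for inventory-service: 27/Aug/2024:15:41:12
3. Calculate duration: 27/Aug/2024:15:41:12 - 27/Aug/2024:15:13:00 = 1692 seconds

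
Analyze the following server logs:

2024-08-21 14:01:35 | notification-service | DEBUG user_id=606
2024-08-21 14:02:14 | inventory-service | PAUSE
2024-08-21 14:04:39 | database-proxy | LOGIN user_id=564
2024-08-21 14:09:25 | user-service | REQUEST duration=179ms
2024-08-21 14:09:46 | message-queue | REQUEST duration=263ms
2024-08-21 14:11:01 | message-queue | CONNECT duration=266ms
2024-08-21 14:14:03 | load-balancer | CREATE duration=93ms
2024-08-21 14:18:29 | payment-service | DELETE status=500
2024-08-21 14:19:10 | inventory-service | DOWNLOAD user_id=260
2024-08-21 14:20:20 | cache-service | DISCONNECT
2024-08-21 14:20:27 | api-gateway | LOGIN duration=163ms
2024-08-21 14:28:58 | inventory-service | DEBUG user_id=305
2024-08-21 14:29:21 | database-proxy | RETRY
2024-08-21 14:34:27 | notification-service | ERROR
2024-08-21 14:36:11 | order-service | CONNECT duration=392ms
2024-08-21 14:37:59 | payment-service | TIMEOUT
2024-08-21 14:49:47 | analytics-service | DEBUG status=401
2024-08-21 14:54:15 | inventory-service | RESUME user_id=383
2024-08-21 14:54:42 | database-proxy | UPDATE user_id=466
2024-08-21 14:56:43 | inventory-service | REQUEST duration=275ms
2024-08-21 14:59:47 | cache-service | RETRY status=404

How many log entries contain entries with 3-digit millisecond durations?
6

To find matching entries:

1. Pattern to match: entries with 3-digit millisecond durations
2. Scan each log entry for the pattern
3. Count matches: 6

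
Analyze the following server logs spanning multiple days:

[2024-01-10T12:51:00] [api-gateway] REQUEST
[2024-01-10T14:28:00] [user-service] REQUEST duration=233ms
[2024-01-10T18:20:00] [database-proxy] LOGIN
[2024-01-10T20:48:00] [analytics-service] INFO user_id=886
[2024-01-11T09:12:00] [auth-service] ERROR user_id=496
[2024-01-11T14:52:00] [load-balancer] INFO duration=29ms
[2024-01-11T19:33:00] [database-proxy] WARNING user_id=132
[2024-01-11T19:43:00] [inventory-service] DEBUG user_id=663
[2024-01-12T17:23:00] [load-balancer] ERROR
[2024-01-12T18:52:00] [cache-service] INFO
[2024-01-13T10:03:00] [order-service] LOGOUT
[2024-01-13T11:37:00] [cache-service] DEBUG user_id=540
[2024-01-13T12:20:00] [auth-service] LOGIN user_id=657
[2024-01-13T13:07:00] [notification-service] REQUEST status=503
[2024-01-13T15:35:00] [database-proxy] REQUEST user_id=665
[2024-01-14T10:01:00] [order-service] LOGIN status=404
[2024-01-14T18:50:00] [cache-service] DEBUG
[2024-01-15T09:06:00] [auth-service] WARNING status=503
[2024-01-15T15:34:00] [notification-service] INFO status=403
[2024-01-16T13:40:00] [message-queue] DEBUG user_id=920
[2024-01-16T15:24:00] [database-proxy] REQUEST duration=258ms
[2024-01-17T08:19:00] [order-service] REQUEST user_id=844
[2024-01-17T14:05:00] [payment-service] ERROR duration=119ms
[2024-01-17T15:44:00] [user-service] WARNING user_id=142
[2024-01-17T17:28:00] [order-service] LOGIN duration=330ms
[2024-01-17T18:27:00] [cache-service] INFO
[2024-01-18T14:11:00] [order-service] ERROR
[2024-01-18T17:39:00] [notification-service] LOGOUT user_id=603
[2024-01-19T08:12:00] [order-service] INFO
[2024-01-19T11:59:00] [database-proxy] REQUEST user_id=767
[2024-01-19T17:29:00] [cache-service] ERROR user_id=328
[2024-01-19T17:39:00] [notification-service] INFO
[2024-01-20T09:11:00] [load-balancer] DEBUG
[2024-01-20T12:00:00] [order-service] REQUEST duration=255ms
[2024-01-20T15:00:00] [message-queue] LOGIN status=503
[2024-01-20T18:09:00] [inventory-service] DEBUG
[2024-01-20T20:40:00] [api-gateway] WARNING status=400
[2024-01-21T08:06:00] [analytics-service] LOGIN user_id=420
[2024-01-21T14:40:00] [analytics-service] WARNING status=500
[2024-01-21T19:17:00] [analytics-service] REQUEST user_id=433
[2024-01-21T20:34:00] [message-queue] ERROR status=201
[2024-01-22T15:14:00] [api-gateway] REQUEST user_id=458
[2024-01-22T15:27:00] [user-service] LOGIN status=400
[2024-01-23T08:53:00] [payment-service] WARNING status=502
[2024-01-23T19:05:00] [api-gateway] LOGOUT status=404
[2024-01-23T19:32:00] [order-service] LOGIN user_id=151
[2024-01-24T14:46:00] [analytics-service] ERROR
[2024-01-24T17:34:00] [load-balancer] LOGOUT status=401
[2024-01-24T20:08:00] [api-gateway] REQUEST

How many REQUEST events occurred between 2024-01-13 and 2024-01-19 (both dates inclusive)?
5

To filter by date range:

1. Date range: 2024-01-13 through 2024-01-19, both dates inclusive
2. Filter for REQUEST events whose date falls in this range
3. Count matching events: 5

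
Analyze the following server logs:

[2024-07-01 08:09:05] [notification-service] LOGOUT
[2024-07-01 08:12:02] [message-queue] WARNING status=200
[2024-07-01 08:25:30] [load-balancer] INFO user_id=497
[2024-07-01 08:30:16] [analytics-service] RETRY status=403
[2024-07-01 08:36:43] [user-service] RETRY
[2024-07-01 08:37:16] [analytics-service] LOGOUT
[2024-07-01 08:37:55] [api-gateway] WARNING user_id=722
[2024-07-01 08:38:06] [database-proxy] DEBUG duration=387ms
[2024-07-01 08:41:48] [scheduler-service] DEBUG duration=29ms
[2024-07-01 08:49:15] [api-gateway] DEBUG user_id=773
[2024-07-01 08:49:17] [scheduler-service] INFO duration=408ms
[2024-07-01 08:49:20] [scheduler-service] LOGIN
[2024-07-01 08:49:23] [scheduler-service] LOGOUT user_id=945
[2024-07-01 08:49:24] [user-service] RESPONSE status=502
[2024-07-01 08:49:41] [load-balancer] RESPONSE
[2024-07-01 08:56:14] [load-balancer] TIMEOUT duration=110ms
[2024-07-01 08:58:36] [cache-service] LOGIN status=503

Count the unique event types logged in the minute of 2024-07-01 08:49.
5

To count unique event types:

1. Filter events in the minute starting at 2024-07-01 08:49
2. Extract event types from matching entries
3. Count unique types: 5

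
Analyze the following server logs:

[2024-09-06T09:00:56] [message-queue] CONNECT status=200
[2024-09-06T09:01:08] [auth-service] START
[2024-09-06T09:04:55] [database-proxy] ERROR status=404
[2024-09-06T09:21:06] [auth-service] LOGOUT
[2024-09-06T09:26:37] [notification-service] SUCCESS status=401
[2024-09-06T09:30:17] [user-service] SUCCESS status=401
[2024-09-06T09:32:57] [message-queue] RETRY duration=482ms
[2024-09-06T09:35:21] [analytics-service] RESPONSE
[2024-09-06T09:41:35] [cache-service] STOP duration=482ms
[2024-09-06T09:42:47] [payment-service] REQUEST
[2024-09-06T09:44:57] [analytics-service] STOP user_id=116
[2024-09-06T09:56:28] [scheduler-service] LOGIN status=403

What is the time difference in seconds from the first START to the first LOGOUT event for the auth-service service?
1198

To find the time between events:

1. Locate the first START event for auth-service: 2024-09-06T09:01:08
2. Locate the first LOGOUT event for auth-service: 2024-09-06T09:21:06
3. Calculate the difference: 2024-09-06T09:21:06 - 2024-09-06T09:01:08 = 1198 seconds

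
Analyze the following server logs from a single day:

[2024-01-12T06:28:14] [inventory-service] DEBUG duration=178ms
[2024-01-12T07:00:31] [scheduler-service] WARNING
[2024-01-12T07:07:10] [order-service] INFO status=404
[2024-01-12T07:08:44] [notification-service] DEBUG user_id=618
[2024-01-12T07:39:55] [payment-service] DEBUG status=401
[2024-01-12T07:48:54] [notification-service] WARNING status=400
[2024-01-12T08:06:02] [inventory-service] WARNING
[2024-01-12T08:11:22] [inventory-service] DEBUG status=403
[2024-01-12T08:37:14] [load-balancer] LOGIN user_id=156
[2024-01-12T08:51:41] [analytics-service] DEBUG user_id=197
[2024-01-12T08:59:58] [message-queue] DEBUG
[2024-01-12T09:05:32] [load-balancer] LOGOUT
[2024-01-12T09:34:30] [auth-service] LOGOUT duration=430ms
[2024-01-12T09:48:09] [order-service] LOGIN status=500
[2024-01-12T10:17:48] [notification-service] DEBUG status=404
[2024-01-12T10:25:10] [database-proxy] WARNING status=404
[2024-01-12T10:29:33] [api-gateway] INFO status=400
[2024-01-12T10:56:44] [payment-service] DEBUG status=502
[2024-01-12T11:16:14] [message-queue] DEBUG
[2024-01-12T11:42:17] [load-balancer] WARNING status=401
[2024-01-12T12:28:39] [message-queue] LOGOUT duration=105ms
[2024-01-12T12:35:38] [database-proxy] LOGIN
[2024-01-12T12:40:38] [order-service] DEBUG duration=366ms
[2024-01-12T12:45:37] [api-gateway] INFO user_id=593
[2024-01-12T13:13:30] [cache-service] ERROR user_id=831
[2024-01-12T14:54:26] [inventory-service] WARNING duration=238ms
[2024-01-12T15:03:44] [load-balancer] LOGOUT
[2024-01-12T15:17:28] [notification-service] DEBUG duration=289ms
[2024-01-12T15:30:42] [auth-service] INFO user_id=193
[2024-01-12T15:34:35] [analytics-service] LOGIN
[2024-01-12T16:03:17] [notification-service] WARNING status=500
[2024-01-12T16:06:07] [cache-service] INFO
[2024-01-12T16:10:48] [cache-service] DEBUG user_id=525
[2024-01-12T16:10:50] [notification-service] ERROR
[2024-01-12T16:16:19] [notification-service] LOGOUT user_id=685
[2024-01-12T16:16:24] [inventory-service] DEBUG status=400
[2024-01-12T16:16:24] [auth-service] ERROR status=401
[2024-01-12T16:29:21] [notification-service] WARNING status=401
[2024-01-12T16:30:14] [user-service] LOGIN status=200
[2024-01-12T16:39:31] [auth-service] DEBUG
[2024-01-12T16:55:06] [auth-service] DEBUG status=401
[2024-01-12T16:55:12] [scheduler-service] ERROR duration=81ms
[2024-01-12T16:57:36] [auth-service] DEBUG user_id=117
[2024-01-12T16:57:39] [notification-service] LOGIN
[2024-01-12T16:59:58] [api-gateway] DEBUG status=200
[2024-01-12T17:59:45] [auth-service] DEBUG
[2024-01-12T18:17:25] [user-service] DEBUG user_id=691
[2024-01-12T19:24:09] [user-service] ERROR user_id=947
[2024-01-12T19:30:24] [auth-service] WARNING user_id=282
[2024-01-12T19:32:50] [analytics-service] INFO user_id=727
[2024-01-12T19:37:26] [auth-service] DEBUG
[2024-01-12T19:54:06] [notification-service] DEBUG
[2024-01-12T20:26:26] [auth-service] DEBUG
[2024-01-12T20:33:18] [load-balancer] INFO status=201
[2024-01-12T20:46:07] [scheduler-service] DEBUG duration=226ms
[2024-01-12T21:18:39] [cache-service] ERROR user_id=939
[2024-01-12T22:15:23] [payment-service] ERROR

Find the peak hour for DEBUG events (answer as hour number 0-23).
16

To find the peak hour:

1. Group all DEBUG events by hour
2. Count events in each hour
3. Find hour with maximum count
4. Peak hour: 16 (with 6 events)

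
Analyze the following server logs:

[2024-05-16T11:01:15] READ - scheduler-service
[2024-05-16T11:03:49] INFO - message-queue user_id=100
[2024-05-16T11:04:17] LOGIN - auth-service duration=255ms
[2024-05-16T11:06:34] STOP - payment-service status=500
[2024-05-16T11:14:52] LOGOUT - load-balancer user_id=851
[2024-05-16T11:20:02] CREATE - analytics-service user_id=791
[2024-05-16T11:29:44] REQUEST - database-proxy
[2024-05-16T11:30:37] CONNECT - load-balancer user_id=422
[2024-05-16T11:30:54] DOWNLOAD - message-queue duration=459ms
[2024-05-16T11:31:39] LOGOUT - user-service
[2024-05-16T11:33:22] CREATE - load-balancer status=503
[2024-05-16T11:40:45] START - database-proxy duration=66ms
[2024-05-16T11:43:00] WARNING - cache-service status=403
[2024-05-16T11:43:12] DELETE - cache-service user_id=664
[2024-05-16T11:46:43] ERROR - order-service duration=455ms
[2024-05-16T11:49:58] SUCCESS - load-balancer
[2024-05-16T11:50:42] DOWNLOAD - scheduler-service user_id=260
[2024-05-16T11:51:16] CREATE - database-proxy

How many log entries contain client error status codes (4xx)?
1

To find matching entries:

1. Pattern to match: client error status codes (4xx)
2. Scan each log entry for the pattern
3. Count matches: 1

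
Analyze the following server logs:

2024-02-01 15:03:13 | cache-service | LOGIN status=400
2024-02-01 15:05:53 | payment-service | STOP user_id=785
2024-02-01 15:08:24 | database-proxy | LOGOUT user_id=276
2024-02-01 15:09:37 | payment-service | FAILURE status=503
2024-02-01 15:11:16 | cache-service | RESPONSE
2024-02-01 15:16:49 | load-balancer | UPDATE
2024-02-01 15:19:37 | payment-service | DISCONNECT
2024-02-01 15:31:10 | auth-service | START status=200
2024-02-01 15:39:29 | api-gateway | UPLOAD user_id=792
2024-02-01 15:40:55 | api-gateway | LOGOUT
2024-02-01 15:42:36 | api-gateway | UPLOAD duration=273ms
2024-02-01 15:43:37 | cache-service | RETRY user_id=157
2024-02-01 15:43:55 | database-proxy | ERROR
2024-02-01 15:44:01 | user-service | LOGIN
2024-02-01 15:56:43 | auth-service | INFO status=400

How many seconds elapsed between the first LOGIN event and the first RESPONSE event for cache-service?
483

To find the time between events:

1. Locate the first LOGIN event for cache-service: 2024-02-01 15:03:13
2. Locate the first RESPONSE event for cache-service: 2024-02-01 15:11:16
3. Calculate the difference: 2024-02-01 15:11:16 - 2024-02-01 15:03:13 = 483 seconds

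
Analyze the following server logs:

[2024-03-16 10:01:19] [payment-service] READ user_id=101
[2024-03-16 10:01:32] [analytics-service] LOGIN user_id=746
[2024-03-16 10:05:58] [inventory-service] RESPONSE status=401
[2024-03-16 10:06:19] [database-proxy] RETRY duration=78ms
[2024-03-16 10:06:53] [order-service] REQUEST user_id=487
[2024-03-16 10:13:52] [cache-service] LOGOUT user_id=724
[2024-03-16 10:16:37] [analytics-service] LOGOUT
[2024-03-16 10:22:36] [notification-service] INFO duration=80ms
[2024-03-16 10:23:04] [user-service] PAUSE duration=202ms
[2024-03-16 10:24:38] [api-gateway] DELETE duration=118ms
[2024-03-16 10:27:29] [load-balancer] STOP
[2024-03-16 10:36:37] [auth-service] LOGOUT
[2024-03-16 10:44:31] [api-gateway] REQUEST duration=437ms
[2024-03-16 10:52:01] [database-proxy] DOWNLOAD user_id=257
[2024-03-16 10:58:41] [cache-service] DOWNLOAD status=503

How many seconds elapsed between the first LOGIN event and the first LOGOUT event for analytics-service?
905

To find the time between events:

1. Locate the first LOGIN event for analytics-service: 2024-03-16 10:01:32
2. Locate the first LOGOUT event for analytics-service: 2024-03-16 10:16:37
3. Calculate the difference: 2024-03-16 10:16:37 - 2024-03-16 10:01:32 = 905 seconds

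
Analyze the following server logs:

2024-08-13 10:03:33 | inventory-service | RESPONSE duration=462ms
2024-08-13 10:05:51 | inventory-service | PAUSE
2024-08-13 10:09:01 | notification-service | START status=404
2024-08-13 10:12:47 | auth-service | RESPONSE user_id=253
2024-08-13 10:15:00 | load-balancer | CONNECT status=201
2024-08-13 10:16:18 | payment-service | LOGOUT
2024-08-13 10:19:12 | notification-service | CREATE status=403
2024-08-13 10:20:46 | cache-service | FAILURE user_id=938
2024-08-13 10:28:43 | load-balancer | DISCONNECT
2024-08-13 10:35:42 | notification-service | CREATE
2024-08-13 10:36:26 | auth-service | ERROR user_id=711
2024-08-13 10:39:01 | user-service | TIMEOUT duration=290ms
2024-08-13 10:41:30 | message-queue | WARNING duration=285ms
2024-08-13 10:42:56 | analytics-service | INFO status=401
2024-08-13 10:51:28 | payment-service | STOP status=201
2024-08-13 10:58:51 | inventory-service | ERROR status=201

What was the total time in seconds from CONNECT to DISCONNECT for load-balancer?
823

To calculate state duration:

1. Find CONNECT event for load-balancer: 2024-08-13 10:15:00
2. Find DISCONNECT event for load-balancer: 2024-08-13 10:28:43
3. Calculate duration: 2024-08-13 10:28:43 - 2024-08-13 10:15:00 = 823 seconds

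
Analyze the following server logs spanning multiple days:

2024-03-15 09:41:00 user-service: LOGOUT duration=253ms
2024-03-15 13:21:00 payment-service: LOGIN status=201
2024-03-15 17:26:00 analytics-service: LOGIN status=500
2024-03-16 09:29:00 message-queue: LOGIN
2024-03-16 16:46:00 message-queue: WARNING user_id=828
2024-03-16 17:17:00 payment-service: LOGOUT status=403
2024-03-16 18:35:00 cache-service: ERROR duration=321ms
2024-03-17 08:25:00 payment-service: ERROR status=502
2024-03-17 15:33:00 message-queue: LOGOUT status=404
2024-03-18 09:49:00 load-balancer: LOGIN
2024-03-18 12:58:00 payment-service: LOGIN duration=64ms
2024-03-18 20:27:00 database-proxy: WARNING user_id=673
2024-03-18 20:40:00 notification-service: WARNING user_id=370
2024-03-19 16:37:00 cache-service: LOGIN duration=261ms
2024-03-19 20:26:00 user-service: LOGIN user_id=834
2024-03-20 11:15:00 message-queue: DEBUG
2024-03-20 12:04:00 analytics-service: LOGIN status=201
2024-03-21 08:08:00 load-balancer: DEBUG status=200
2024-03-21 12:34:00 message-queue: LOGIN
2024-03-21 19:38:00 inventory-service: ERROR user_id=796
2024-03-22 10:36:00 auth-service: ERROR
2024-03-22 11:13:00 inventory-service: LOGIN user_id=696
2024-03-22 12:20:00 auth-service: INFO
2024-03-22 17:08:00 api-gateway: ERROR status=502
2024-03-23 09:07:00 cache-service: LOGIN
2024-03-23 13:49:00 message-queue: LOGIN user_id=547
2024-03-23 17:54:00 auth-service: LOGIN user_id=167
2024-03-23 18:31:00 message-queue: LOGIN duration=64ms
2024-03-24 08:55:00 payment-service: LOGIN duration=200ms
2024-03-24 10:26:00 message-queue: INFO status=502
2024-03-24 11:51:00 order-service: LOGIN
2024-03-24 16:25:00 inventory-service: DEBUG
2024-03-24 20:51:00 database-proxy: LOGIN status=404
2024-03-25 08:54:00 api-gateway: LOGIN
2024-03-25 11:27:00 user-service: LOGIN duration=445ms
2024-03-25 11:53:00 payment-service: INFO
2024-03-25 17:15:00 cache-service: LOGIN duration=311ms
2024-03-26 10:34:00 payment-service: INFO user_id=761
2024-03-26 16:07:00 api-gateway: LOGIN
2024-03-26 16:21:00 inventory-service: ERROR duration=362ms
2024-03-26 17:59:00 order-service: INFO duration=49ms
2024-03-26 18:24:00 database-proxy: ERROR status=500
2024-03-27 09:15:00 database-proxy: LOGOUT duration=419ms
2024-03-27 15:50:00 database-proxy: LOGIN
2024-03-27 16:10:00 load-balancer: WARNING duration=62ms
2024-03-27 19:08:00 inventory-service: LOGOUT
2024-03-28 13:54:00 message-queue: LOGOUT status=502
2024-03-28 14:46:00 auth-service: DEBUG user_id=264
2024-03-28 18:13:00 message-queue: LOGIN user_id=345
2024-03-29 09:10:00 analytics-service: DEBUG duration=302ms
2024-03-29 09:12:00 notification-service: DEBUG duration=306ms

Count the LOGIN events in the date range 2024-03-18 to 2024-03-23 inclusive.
11

To filter by date range:

1. Date range: 2024-03-18 through 2024-03-23, both dates inclusive
2. Filter for LOGIN events whose date falls in this range
3. Count matching events: 11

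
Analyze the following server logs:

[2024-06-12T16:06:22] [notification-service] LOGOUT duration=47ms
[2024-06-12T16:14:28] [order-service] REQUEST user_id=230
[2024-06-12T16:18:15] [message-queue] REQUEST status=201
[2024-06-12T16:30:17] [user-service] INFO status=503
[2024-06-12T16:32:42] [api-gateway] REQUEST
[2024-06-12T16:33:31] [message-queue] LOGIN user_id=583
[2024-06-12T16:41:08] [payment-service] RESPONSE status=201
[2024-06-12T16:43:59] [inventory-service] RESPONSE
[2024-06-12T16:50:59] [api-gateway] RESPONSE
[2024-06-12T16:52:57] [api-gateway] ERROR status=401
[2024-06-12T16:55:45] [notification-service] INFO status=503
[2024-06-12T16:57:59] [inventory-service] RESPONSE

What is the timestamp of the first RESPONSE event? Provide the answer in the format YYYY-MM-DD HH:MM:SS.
2024-06-12 16:41:08

To find the first event:

1. Filter for all RESPONSE events
2. Sort by timestamp
3. Select the first one
4. Timestamp: 2024-06-12 16:41:08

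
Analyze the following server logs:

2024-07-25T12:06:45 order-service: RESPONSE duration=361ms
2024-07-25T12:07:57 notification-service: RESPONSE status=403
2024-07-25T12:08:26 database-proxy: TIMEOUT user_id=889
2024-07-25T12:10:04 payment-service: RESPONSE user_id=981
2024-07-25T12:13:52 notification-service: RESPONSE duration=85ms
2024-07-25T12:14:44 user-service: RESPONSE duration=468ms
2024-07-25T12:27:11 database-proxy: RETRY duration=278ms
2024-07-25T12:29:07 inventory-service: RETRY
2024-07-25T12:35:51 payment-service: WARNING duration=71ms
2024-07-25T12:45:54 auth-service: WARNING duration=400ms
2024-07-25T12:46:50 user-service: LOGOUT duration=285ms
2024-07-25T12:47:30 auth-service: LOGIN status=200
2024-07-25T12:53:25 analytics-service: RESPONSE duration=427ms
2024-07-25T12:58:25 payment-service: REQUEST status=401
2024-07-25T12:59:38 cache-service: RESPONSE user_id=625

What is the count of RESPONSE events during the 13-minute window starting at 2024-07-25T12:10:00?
3

To count events in the time window:

1. Window boundaries: 2024-07-25T12:10:00 to 2024-07-25T12:23:00
2. Filter for RESPONSE events within this window
3. Count matching events: 3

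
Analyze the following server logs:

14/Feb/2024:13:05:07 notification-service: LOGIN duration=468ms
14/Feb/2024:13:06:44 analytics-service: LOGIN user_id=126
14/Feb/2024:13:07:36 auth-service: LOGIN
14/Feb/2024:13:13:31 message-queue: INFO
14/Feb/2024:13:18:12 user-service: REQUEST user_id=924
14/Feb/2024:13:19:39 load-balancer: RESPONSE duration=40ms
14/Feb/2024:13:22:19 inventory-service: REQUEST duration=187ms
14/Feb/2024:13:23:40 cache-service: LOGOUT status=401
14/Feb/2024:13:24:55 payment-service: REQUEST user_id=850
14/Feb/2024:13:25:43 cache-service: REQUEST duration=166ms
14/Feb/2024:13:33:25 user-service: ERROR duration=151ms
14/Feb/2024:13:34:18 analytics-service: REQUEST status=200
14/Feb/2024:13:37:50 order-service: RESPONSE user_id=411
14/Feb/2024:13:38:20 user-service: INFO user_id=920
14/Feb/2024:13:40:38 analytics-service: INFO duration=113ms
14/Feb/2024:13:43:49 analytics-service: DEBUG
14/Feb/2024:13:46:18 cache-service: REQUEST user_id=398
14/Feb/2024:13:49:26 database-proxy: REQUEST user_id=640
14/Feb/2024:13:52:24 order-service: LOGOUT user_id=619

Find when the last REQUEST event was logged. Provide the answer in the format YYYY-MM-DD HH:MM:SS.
2024-02-14 13:49:26

To find the last event:

1. Filter for all REQUEST events
2. Sort by timestamp
3. Select the last one
4. Timestamp: 2024-02-14 13:49:26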